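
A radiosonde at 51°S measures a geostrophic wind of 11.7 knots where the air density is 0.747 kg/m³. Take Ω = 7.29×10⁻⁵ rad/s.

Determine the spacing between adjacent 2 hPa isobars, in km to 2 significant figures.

390 km

Coriolis parameter at 51°S:
f = 2Ω sin φ = 2 × 7.29×10⁻⁵ × sin 51° = 1.13×10⁻⁴ s⁻¹
Wind speed in SI: 11.7 knots = 6.02 m/s
Geostrophic balance rearranged: |∂P/∂n| = f ρ V_g
|∂P/∂n| = 1.13×10⁻⁴ × 0.747 × 6.02 = 5.09×10⁻⁴ Pa/m
Isobar spacing: Δn = ΔP/|∂P/∂n| = 200 Pa / 5.09×10⁻⁴ Pa/m = 392577 m ≈ 390 km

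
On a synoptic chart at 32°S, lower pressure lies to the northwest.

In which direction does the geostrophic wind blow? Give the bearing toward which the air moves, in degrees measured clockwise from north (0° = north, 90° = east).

225°

The pressure-gradient force points toward the northwest (bearing 315°).
Geostrophic balance: in the Southern Hemisphere the Coriolis force deflects motion to the left, so the geostrophic wind blows 90° to the left of the pressure-gradient force (low pressure on the right).
Rotating 315° by 90° counterclockwise gives 225° — the wind blows toward the southwest.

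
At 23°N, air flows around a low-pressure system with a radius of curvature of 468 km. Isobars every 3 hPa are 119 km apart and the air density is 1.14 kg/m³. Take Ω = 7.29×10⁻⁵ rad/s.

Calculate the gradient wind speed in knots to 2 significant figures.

42 knots

Coriolis parameter at 23°N:
f = 2Ω sin φ = 2 × 7.29×10⁻⁵ × sin 23° = 5.70×10⁻⁵ s⁻¹
Pressure gradient: |∂P/∂n| = 300 Pa / 119000 m = 2.52×10⁻³ Pa/m
Geostrophic speed: V_g = |∂P/∂n|/(fρ) = 2.52×10⁻³/(5.70×10⁻⁵ × 1.14) = 38.8 m/s
Around a low, centrifugal force acts outward with Coriolis, so pressure-gradient force balances both:
(1/ρ)|∂P/∂n| = fV + V²/R  →  V² + fR·V − fR·V_g = 0
With fR = 5.70×10⁻⁵ × 468×10³ m = 26.7 m/s:
V = [−fR + √((fR)² + 4 fR V_g)]/2 = [−26.7 + √(26.7² + 4×26.7×38.8)]/2 = 21.5 m/s
Subgeostrophic (V < V_g = 38.8 m/s), as expected around a low.
Converting: 21.5 m/s × 1.944 = 42 knots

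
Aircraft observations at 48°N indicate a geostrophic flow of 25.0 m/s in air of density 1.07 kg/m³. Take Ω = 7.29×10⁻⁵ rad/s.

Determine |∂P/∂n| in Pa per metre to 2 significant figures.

Coriolis parameter at 48°N:
f = 2Ω sin φ = 2 × 7.29×10⁻⁵ × sin 48° = 1.08×10⁻⁴ s⁻¹
Geostrophic balance rearranged: |∂P/∂n| = f ρ V_g
|∂P/∂n| = 1.08×10⁻⁴ × 1.07 × 25.0 = 2.90×10⁻³ Pa/m

2.9×10⁻³ Pa/m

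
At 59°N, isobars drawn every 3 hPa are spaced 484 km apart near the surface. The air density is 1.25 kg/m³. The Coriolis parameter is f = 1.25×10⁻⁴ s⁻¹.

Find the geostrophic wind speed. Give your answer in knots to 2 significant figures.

Pressure gradient: |∂P/∂n| = 300 Pa / 484000 m = 6.20×10⁻⁴ Pa/m
Geostrophic balance (pressure-gradient force = Coriolis force):
V_g = (1/(fρ)) |∂P/∂n| = 6.20×10⁻⁴ / (1.25×10⁻⁴ × 1.25) = 3.97 m/s
Converting: 3.97 m/s × 1.944 = 7.7 knots

7.7 knots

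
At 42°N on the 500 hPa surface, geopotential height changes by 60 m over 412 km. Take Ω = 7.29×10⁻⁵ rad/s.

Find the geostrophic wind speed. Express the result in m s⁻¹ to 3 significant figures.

Coriolis parameter at 42°N:
f = 2Ω sin φ = 2 × 7.29×10⁻⁵ × sin 42° = 9.76×10⁻⁵ s⁻¹
Height gradient: |∂Z/∂n| = 60 m / 412000 m = 1.46×10⁻⁴
On a pressure surface, geostrophic balance gives V_g = (g/f)|∂Z/∂n|:
V_g = 9.81 × 1.46×10⁻⁴ / 9.76×10⁻⁵ = 14.6 m/s

14.6 m s⁻¹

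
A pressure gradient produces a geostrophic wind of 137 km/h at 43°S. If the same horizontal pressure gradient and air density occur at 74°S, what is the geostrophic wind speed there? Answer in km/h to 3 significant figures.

With the same pressure gradient and density, V_g ∝ 1/f ∝ 1/sin φ.
V₂ = V₁ · sin φ₁ / sin φ₂ = 137 × sin 43° / sin 74°
V₂ = 137 × 0.6820/0.9613 = 97.2 km/h

97.2 km/h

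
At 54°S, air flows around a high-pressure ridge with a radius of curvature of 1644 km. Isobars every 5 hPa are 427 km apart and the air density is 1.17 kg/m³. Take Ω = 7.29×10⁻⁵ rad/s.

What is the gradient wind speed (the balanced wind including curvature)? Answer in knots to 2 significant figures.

17 knots

Coriolis parameter at 54°S:
f = 2Ω sin φ = 2 × 7.29×10⁻⁵ × sin 54° = 1.18×10⁻⁴ s⁻¹
Pressure gradient: |∂P/∂n| = 500 Pa / 427000 m = 1.17×10⁻³ Pa/m
Geostrophic speed: V_g = |∂P/∂n|/(fρ) = 1.17×10⁻³/(1.18×10⁻⁴ × 1.17) = 8.48 m/s
Around a high, pressure-gradient force acts outward with centrifugal, so Coriolis balances both:
fV = (1/ρ)|∂P/∂n| + V²/R  →  V² − fR·V + fR·V_g = 0
With fR = 1.18×10⁻⁴ × 1644×10³ m = 194 m/s:
V = [fR − √((fR)² − 4 fR V_g)]/2 = [194 − √(194² − 4×194×8.48)]/2 = 8.89 m/s
Supergeostrophic (V > V_g = 8.48 m/s), as expected around a high.
Converting: 8.89 m/s × 1.944 = 17 knots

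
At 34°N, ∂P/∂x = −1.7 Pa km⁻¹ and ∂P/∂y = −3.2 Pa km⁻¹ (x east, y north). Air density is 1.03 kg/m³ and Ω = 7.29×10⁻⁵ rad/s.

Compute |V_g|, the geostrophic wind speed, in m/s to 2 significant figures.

Coriolis parameter at 34°N:
f = 2Ω sin φ = 2 × 7.29×10⁻⁵ × sin 34° = 8.15×10⁻⁵ s⁻¹
Component geostrophic relations (x east, y north):
u_g = −(1/(fρ)) ∂P/∂y,  v_g = (1/(fρ)) ∂P/∂x
u_g = −(−3.2×10⁻³)/(8.15×10⁻⁵ × 1.03) = 38.1 m/s;  v_g = (−1.7×10⁻³)/(8.15×10⁻⁵ × 1.03) = −20.2 m/s
|V_g| = √(u_g² + v_g²) = 43.1 m/s

43 m/s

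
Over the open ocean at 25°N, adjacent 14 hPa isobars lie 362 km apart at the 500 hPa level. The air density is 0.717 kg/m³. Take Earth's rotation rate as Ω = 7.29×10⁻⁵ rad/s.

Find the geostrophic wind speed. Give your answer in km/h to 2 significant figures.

Coriolis parameter at 25°N:
f = 2Ω sin φ = 2 × 7.29×10⁻⁵ × sin 25° = 6.16×10⁻⁵ s⁻¹
Pressure gradient: |∂P/∂n| = 1400 Pa / 362000 m = 3.87×10⁻³ Pa/m
Geostrophic balance (pressure-gradient force = Coriolis force):
V_g = (1/(fρ)) |∂P/∂n| = 3.87×10⁻³ / (6.16×10⁻⁵ × 0.717) = 87.5 m/s
Converting: 87.5 m/s × 3.6 = 320 km/h

320 km/h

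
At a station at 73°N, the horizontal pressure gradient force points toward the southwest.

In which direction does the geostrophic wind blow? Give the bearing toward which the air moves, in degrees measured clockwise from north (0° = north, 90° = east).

315°

The pressure-gradient force points toward the southwest (bearing 225°).
Geostrophic balance: in the Northern Hemisphere the Coriolis force deflects motion to the right, so the geostrophic wind blows 90° to the right of the pressure-gradient force (low pressure on the left).
Rotating 225° by 90° clockwise gives 315° — the wind blows toward the northwest.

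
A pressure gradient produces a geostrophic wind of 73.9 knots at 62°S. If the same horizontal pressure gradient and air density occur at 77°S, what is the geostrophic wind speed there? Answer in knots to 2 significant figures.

67 knots

With the same pressure gradient and density, V_g ∝ 1/f ∝ 1/sin φ.
V₂ = V₁ · sin φ₁ / sin φ₂ = 73.9 × sin 62° / sin 77°
V₂ = 73.9 × 0.8829/0.9744 = 67 knots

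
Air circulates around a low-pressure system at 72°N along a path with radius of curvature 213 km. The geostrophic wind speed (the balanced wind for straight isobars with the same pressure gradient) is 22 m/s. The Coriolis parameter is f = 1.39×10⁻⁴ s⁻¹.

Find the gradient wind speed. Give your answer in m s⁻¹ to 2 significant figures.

15 m s⁻¹

Around a low, centrifugal force acts outward with Coriolis, so pressure-gradient force balances both:
(1/ρ)|∂P/∂n| = fV + V²/R  →  V² + fR·V − fR·V_g = 0
With fR = 1.39×10⁻⁴ × 213×10³ m = 29.6 m/s:
V = [−fR + √((fR)² + 4 fR V_g)]/2 = [−29.6 + √(29.6² + 4×29.6×22)]/2 = 14.7 m/s
Subgeostrophic (V < V_g = 22 m/s), as expected around a low.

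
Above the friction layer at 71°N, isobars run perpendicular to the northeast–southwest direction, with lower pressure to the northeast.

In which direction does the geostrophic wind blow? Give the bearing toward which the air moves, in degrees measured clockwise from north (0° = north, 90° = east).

The pressure-gradient force points toward the northeast (bearing 045°).
Geostrophic balance: in the Northern Hemisphere the Coriolis force deflects motion to the right, so the geostrophic wind blows 90° to the right of the pressure-gradient force (low pressure on the left).
Rotating 045° by 90° clockwise gives 135° — the wind blows toward the southeast.

135°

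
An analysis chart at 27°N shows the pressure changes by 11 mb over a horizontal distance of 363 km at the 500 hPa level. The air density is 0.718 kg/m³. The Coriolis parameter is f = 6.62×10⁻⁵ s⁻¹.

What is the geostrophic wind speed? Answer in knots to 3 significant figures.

124 knots

Pressure gradient: |∂P/∂n| = 1100 Pa / 363000 m = 3.03×10⁻³ Pa/m
Geostrophic balance (pressure-gradient force = Coriolis force):
V_g = (1/(fρ)) |∂P/∂n| = 3.03×10⁻³ / (6.62×10⁻⁵ × 0.718) = 63.8 m/s
Converting: 63.8 m/s × 1.944 = 124 knots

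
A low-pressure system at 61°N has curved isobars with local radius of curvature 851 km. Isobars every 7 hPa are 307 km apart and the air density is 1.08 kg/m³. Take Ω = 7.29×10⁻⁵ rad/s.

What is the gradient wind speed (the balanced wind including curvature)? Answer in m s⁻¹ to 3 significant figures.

14.6 m s⁻¹

Coriolis parameter at 61°N:
f = 2Ω sin φ = 2 × 7.29×10⁻⁵ × sin 61° = 1.28×10⁻⁴ s⁻¹
Pressure gradient: |∂P/∂n| = 700 Pa / 307000 m = 2.28×10⁻³ Pa/m
Geostrophic speed: V_g = |∂P/∂n|/(fρ) = 2.28×10⁻³/(1.28×10⁻⁴ × 1.08) = 16.6 m/s
Around a low, centrifugal force acts outward with Coriolis, so pressure-gradient force balances both:
(1/ρ)|∂P/∂n| = fV + V²/R  →  V² + fR·V − fR·V_g = 0
With fR = 1.28×10⁻⁴ × 851×10³ m = 109 m/s:
V = [−fR + √((fR)² + 4 fR V_g)]/2 = [−109 + √(109² + 4×109×16.6)]/2 = 14.6 m/s
Subgeostrophic (V < V_g = 16.6 m/s), as expected around a low.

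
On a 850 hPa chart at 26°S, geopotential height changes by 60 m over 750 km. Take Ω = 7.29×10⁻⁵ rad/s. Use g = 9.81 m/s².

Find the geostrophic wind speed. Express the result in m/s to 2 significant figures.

Coriolis parameter at 26°S:
f = 2Ω sin φ = 2 × 7.29×10⁻⁵ × sin 26° = 6.39×10⁻⁵ s⁻¹
Height gradient: |∂Z/∂n| = 60 m / 750000 m = 8.00×10⁻⁵
On a pressure surface, geostrophic balance gives V_g = (g/f)|∂Z/∂n|:
V_g = 9.81 × 8.00×10⁻⁵ / 6.39×10⁻⁵ = 12.3 m/s

12 m/s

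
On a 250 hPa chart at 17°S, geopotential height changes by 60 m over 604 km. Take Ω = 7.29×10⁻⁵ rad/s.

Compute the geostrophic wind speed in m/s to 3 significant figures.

Coriolis parameter at 17°S:
f = 2Ω sin φ = 2 × 7.29×10⁻⁵ × sin 17° = 4.26×10⁻⁵ s⁻¹
Height gradient: |∂Z/∂n| = 60 m / 604000 m = 9.93×10⁻⁵
On a pressure surface, geostrophic balance gives V_g = (g/f)|∂Z/∂n|:
V_g = 9.81 × 9.93×10⁻⁵ / 4.26×10⁻⁵ = 22.9 m/s

22.9 m/s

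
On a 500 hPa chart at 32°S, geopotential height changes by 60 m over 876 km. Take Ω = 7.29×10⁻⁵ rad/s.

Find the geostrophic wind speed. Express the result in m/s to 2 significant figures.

8.7 m/s

Coriolis parameter at 32°S:
f = 2Ω sin φ = 2 × 7.29×10⁻⁵ × sin 32° = 7.73×10⁻⁵ s⁻¹
Height gradient: |∂Z/∂n| = 60 m / 876000 m = 6.85×10⁻⁵
On a pressure surface, geostrophic balance gives V_g = (g/f)|∂Z/∂n|:
V_g = 9.81 × 6.85×10⁻⁵ / 7.73×10⁻⁵ = 8.70 m/s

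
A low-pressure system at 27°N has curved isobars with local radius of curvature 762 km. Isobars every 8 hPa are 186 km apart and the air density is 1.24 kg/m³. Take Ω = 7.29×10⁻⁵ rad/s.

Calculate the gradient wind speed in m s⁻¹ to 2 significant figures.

32 m s⁻¹

Coriolis parameter at 27°N:
f = 2Ω sin φ = 2 × 7.29×10⁻⁵ × sin 27° = 6.62×10⁻⁵ s⁻¹
Pressure gradient: |∂P/∂n| = 800 Pa / 186000 m = 4.30×10⁻³ Pa/m
Geostrophic speed: V_g = |∂P/∂n|/(fρ) = 4.30×10⁻³/(6.62×10⁻⁵ × 1.24) = 52.4 m/s
Around a low, centrifugal force acts outward with Coriolis, so pressure-gradient force balances both:
(1/ρ)|∂P/∂n| = fV + V²/R  →  V² + fR·V − fR·V_g = 0
With fR = 6.62×10⁻⁵ × 762×10³ m = 50.4 m/s:
V = [−fR + √((fR)² + 4 fR V_g)]/2 = [−50.4 + √(50.4² + 4×50.4×52.4)]/2 = 32 m/s
Subgeostrophic (V < V_g = 52.4 m/s), as expected around a low.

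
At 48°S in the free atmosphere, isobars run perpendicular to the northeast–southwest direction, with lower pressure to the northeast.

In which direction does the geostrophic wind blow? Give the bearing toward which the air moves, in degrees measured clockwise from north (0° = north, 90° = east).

315°

The pressure-gradient force points toward the northeast (bearing 045°).
Geostrophic balance: in the Southern Hemisphere the Coriolis force deflects motion to the left, so the geostrophic wind blows 90° to the left of the pressure-gradient force (low pressure on the right).
Rotating 045° by 90° counterclockwise gives 315° — the wind blows toward the northwest.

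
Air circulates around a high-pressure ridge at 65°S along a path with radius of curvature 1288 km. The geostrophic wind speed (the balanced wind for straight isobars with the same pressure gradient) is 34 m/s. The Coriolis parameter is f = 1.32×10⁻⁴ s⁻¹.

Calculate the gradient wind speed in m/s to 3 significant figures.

Around a high, pressure-gradient force acts outward with centrifugal, so Coriolis balances both:
fV = (1/ρ)|∂P/∂n| + V²/R  →  V² − fR·V + fR·V_g = 0
With fR = 1.32×10⁻⁴ × 1288×10³ m = 170 m/s:
V = [fR − √((fR)² − 4 fR V_g)]/2 = [170 − √(170² − 4×170×34)]/2 = 47 m/s
Supergeostrophic (V > V_g = 34 m/s), as expected around a high.

47.0 m/s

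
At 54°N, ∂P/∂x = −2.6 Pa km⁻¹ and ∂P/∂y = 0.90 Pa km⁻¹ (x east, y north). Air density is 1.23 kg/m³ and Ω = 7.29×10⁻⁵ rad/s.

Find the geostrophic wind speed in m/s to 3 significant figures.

Coriolis parameter at 54°N:
f = 2Ω sin φ = 2 × 7.29×10⁻⁵ × sin 54° = 1.18×10⁻⁴ s⁻¹
Component geostrophic relations (x east, y north):
u_g = −(1/(fρ)) ∂P/∂y,  v_g = (1/(fρ)) ∂P/∂x
u_g = −(0.90×10⁻³)/(1.18×10⁻⁴ × 1.23) = −6.20 m/s;  v_g = (−2.6×10⁻³)/(1.18×10⁻⁴ × 1.23) = −17.9 m/s
|V_g| = √(u_g² + v_g²) = 19.0 m/s

19.0 m/s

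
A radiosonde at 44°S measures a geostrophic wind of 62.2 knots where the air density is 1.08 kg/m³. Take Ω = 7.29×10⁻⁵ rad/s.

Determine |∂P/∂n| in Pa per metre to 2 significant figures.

Coriolis parameter at 44°S:
f = 2Ω sin φ = 2 × 7.29×10⁻⁵ × sin 44° = 1.01×10⁻⁴ s⁻¹
Wind speed in SI: 62.2 knots = 32.0 m/s
Geostrophic balance rearranged: |∂P/∂n| = f ρ V_g
|∂P/∂n| = 1.01×10⁻⁴ × 1.08 × 32.0 = 3.50×10⁻³ Pa/m

3.5×10⁻³ Pa/m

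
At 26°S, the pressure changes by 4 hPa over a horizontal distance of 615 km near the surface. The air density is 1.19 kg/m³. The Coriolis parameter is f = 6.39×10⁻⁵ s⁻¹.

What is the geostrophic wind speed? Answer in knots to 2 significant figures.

17 knots

Pressure gradient: |∂P/∂n| = 400 Pa / 615000 m = 6.50×10⁻⁴ Pa/m
Geostrophic balance (pressure-gradient force = Coriolis force):
V_g = (1/(fρ)) |∂P/∂n| = 6.50×10⁻⁴ / (6.39×10⁻⁵ × 1.19) = 8.55 m/s
Converting: 8.55 m/s × 1.944 = 17 knots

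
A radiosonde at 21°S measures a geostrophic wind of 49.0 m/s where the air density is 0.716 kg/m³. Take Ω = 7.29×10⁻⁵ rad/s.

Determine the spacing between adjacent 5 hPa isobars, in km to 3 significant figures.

Coriolis parameter at 21°S:
f = 2Ω sin φ = 2 × 7.29×10⁻⁵ × sin 21° = 5.23×10⁻⁵ s⁻¹
Geostrophic balance rearranged: |∂P/∂n| = f ρ V_g
|∂P/∂n| = 5.23×10⁻⁵ × 0.716 × 49.0 = 1.83×10⁻³ Pa/m
Isobar spacing: Δn = ΔP/|∂P/∂n| = 500 Pa / 1.83×10⁻³ Pa/m = 272756 m ≈ 273 km

273 km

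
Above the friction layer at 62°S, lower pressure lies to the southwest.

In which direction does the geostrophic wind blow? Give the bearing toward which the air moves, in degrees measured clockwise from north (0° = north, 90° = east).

135°

The pressure-gradient force points toward the southwest (bearing 225°).
Geostrophic balance: in the Southern Hemisphere the Coriolis force deflects motion to the left, so the geostrophic wind blows 90° to the left of the pressure-gradient force (low pressure on the right).
Rotating 225° by 90° counterclockwise gives 135° — the wind blows toward the southeast.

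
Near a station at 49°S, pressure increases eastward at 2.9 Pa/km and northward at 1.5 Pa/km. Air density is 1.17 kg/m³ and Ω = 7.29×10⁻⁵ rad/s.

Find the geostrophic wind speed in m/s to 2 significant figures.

25 m/s

Coriolis parameter at 49°S:
f = 2Ω sin φ = 2 × 7.29×10⁻⁵ × sin 49° = 1.10×10⁻⁴ s⁻¹
In the Southern Hemisphere f is negative: f = −1.10×10⁻⁴ s⁻¹.
Component geostrophic relations (x east, y north):
u_g = −(1/(fρ)) ∂P/∂y,  v_g = (1/(fρ)) ∂P/∂x
u_g = −(1.5×10⁻³)/(−1.10×10⁻⁴ × 1.17) = 11.7 m/s;  v_g = (2.9×10⁻³)/(−1.10×10⁻⁴ × 1.17) = −22.5 m/s
|V_g| = √(u_g² + v_g²) = 25.4 m/s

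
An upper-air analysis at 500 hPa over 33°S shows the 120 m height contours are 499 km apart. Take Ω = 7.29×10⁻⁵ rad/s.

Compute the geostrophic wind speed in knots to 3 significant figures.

57.7 knots

Coriolis parameter at 33°S:
f = 2Ω sin φ = 2 × 7.29×10⁻⁵ × sin 33° = 7.94×10⁻⁵ s⁻¹
Height gradient: |∂Z/∂n| = 120 m / 499000 m = 2.40×10⁻⁴
On a pressure surface, geostrophic balance gives V_g = (g/f)|∂Z/∂n|:
V_g = 9.81 × 2.40×10⁻⁴ / 7.94×10⁻⁵ = 29.7 m/s
Converting: 29.7 m/s × 1.944 = 57.7 knots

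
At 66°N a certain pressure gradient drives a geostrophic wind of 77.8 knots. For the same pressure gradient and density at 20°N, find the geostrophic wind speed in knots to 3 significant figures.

208 knots

With the same pressure gradient and density, V_g ∝ 1/f ∝ 1/sin φ.
V₂ = V₁ · sin φ₁ / sin φ₂ = 77.8 × sin 66° / sin 20°
V₂ = 77.8 × 0.9135/0.3420 = 208 knots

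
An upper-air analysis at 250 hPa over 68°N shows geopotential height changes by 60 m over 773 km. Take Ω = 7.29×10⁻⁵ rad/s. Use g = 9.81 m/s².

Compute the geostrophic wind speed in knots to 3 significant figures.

10.9 knots

Coriolis parameter at 68°N:
f = 2Ω sin φ = 2 × 7.29×10⁻⁵ × sin 68° = 1.35×10⁻⁴ s⁻¹
Height gradient: |∂Z/∂n| = 60 m / 773000 m = 7.76×10⁻⁵
On a pressure surface, geostrophic balance gives V_g = (g/f)|∂Z/∂n|:
V_g = 9.81 × 7.76×10⁻⁵ / 1.35×10⁻⁴ = 5.63 m/s
Converting: 5.63 m/s × 1.944 = 10.9 knots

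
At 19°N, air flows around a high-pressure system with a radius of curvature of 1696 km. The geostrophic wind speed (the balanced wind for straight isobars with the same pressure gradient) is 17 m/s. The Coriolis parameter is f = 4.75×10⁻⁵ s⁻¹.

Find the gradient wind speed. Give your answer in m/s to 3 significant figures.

Around a high, pressure-gradient force acts outward with centrifugal, so Coriolis balances both:
fV = (1/ρ)|∂P/∂n| + V²/R  →  V² − fR·V + fR·V_g = 0
With fR = 4.75×10⁻⁵ × 1696×10³ m = 80.6 m/s:
V = [fR − √((fR)² − 4 fR V_g)]/2 = [80.6 − √(80.6² − 4×80.6×17)]/2 = 24.4 m/s
Supergeostrophic (V > V_g = 17 m/s), as expected around a high.

24.4 m/s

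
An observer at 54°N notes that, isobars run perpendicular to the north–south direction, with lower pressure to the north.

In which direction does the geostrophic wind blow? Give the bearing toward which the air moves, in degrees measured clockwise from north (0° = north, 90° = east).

090°

The pressure-gradient force points toward the north (bearing 000°).
Geostrophic balance: in the Northern Hemisphere the Coriolis force deflects motion to the right, so the geostrophic wind blows 90° to the right of the pressure-gradient force (low pressure on the left).
Rotating 000° by 90° clockwise gives 090° — the wind blows toward the east.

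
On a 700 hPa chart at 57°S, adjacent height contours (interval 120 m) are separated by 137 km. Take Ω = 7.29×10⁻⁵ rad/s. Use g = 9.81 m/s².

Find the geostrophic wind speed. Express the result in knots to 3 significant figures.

Coriolis parameter at 57°S:
f = 2Ω sin φ = 2 × 7.29×10⁻⁵ × sin 57° = 1.22×10⁻⁴ s⁻¹
Height gradient: |∂Z/∂n| = 120 m / 137000 m = 8.76×10⁻⁴
On a pressure surface, geostrophic balance gives V_g = (g/f)|∂Z/∂n|:
V_g = 9.81 × 8.76×10⁻⁴ / 1.22×10⁻⁴ = 70.3 m/s
Converting: 70.3 m/s × 1.944 = 137 knots

137 knots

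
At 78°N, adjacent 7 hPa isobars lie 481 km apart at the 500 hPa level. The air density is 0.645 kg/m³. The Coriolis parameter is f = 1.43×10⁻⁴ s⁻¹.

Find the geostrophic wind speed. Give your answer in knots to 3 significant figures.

Pressure gradient: |∂P/∂n| = 700 Pa / 481000 m = 1.46×10⁻³ Pa/m
Geostrophic balance (pressure-gradient force = Coriolis force):
V_g = (1/(fρ)) |∂P/∂n| = 1.46×10⁻³ / (1.43×10⁻⁴ × 0.645) = 15.8 m/s
Converting: 15.8 m/s × 1.944 = 30.7 knots

30.7 knots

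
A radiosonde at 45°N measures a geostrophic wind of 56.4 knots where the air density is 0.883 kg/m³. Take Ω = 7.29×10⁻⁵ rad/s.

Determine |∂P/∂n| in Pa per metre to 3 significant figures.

2.64×10⁻³ Pa/m

Coriolis parameter at 45°N:
f = 2Ω sin φ = 2 × 7.29×10⁻⁵ × sin 45° = 1.03×10⁻⁴ s⁻¹
Wind speed in SI: 56.4 knots = 29.0 m/s
Geostrophic balance rearranged: |∂P/∂n| = f ρ V_g
|∂P/∂n| = 1.03×10⁻⁴ × 0.883 × 29.0 = 2.64×10⁻³ Pa/m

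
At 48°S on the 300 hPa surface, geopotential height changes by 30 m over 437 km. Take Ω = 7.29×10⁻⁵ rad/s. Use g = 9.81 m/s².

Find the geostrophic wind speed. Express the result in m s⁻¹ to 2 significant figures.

6.2 m s⁻¹

Coriolis parameter at 48°S:
f = 2Ω sin φ = 2 × 7.29×10⁻⁵ × sin 48° = 1.08×10⁻⁴ s⁻¹
Height gradient: |∂Z/∂n| = 30 m / 437000 m = 6.86×10⁻⁵
On a pressure surface, geostrophic balance gives V_g = (g/f)|∂Z/∂n|:
V_g = 9.81 × 6.86×10⁻⁵ / 1.08×10⁻⁴ = 6.22 m/s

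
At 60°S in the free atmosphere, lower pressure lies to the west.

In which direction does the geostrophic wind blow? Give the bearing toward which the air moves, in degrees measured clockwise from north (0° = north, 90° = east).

The pressure-gradient force points toward the west (bearing 270°).
Geostrophic balance: in the Southern Hemisphere the Coriolis force deflects motion to the left, so the geostrophic wind blows 90° to the left of the pressure-gradient force (low pressure on the right).
Rotating 270° by 90° counterclockwise gives 180° — the wind blows toward the south.

180°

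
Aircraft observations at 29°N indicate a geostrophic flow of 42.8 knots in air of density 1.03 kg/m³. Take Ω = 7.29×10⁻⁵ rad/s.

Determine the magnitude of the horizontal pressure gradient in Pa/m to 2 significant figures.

Coriolis parameter at 29°N:
f = 2Ω sin φ = 2 × 7.29×10⁻⁵ × sin 29° = 7.07×10⁻⁵ s⁻¹
Wind speed in SI: 42.8 knots = 22.0 m/s
Geostrophic balance rearranged: |∂P/∂n| = f ρ V_g
|∂P/∂n| = 7.07×10⁻⁵ × 1.03 × 22.0 = 1.60×10⁻³ Pa/m

1.6×10⁻³ Pa/m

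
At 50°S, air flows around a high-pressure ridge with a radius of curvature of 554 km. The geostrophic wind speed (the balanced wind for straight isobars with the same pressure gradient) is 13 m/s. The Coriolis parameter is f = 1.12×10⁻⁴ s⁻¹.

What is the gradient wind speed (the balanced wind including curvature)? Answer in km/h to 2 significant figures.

Around a high, pressure-gradient force acts outward with centrifugal, so Coriolis balances both:
fV = (1/ρ)|∂P/∂n| + V²/R  →  V² − fR·V + fR·V_g = 0
With fR = 1.12×10⁻⁴ × 554×10³ m = 62.0 m/s:
V = [fR − √((fR)² − 4 fR V_g)]/2 = [62.0 − √(62.0² − 4×62.0×13)]/2 = 18.5 m/s
Supergeostrophic (V > V_g = 13 m/s), as expected around a high.
Converting: 18.5 m/s × 3.6 = 67 km/h

67 km/h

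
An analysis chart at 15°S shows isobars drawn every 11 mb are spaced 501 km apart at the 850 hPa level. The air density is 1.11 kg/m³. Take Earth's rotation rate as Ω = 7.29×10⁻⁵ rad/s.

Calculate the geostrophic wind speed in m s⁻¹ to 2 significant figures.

52 m s⁻¹

Coriolis parameter at 15°S:
f = 2Ω sin φ = 2 × 7.29×10⁻⁵ × sin 15° = 3.77×10⁻⁵ s⁻¹
Pressure gradient: |∂P/∂n| = 1100 Pa / 501000 m = 2.20×10⁻³ Pa/m
Geostrophic balance (pressure-gradient force = Coriolis force):
V_g = (1/(fρ)) |∂P/∂n| = 2.20×10⁻³ / (3.77×10⁻⁵ × 1.11) = 52.4 m/s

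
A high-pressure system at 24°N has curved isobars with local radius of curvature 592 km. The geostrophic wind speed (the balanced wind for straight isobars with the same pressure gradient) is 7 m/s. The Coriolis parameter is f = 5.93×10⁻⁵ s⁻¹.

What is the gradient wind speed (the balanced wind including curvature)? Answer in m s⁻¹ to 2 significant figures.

9.7 m s⁻¹

Around a high, pressure-gradient force acts outward with centrifugal, so Coriolis balances both:
fV = (1/ρ)|∂P/∂n| + V²/R  →  V² − fR·V + fR·V_g = 0
With fR = 5.93×10⁻⁵ × 592×10³ m = 35.1 m/s:
V = [fR − √((fR)² − 4 fR V_g)]/2 = [35.1 − √(35.1² − 4×35.1×7)]/2 = 9.66 m/s
Supergeostrophic (V > V_g = 7 m/s), as expected around a high.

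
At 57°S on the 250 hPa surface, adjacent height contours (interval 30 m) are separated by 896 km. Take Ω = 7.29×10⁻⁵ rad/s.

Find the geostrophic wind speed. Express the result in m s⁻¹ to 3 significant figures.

2.69 m s⁻¹

Coriolis parameter at 57°S:
f = 2Ω sin φ = 2 × 7.29×10⁻⁵ × sin 57° = 1.22×10⁻⁴ s⁻¹
Height gradient: |∂Z/∂n| = 30 m / 896000 m = 3.35×10⁻⁵
On a pressure surface, geostrophic balance gives V_g = (g/f)|∂Z/∂n|:
V_g = 9.81 × 3.35×10⁻⁵ / 1.22×10⁻⁴ = 2.69 m/s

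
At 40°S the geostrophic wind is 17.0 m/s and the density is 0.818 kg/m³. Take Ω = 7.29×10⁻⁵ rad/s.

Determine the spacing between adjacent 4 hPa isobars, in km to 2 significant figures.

Coriolis parameter at 40°S:
f = 2Ω sin φ = 2 × 7.29×10⁻⁵ × sin 40° = 9.37×10⁻⁵ s⁻¹
Geostrophic balance rearranged: |∂P/∂n| = f ρ V_g
|∂P/∂n| = 9.37×10⁻⁵ × 0.818 × 17.0 = 1.30×10⁻³ Pa/m
Isobar spacing: Δn = ΔP/|∂P/∂n| = 400 Pa / 1.30×10⁻³ Pa/m = 306925 m ≈ 310 km

310 km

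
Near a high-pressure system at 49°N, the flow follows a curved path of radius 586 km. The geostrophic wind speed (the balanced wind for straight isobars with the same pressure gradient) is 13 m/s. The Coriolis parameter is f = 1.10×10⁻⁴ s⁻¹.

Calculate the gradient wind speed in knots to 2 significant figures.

Around a high, pressure-gradient force acts outward with centrifugal, so Coriolis balances both:
fV = (1/ρ)|∂P/∂n| + V²/R  →  V² − fR·V + fR·V_g = 0
With fR = 1.10×10⁻⁴ × 586×10³ m = 64.5 m/s:
V = [fR − √((fR)² − 4 fR V_g)]/2 = [64.5 − √(64.5² − 4×64.5×13)]/2 = 18.1 m/s
Supergeostrophic (V > V_g = 13 m/s), as expected around a high.
Converting: 18.1 m/s × 1.944 = 35 knots

35 knots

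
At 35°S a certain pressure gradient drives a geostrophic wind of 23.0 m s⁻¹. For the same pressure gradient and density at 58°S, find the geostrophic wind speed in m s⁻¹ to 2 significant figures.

With the same pressure gradient and density, V_g ∝ 1/f ∝ 1/sin φ.
V₂ = V₁ · sin φ₁ / sin φ₂ = 23.0 × sin 35° / sin 58°
V₂ = 23.0 × 0.5736/0.8480 = 16 m s⁻¹

16 m s⁻¹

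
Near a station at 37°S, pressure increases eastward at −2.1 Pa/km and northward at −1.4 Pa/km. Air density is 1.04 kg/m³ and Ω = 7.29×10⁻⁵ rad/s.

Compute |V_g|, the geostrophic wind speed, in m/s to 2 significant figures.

28 m/s

Coriolis parameter at 37°S:
f = 2Ω sin φ = 2 × 7.29×10⁻⁵ × sin 37° = 8.77×10⁻⁵ s⁻¹
In the Southern Hemisphere f is negative: f = −8.77×10⁻⁵ s⁻¹.
Component geostrophic relations (x east, y north):
u_g = −(1/(fρ)) ∂P/∂y,  v_g = (1/(fρ)) ∂P/∂x
u_g = −(−1.4×10⁻³)/(−8.77×10⁻⁵ × 1.04) = −15.3 m/s;  v_g = (−2.1×10⁻³)/(−8.77×10⁻⁵ × 1.04) = 23.0 m/s
|V_g| = √(u_g² + v_g²) = 27.7 m/s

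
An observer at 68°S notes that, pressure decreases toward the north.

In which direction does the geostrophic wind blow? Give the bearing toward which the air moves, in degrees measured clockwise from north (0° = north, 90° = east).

The pressure-gradient force points toward the north (bearing 000°).
Geostrophic balance: in the Southern Hemisphere the Coriolis force deflects motion to the left, so the geostrophic wind blows 90° to the left of the pressure-gradient force (low pressure on the right).
Rotating 000° by 90° counterclockwise gives 270° — the wind blows toward the west.

270°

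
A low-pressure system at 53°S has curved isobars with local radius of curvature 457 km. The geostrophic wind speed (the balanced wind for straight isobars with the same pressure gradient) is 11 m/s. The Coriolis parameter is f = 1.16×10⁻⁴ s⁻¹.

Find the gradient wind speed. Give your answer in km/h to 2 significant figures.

Around a low, centrifugal force acts outward with Coriolis, so pressure-gradient force balances both:
(1/ρ)|∂P/∂n| = fV + V²/R  →  V² + fR·V − fR·V_g = 0
With fR = 1.16×10⁻⁴ × 457×10³ m = 53.0 m/s:
V = [−fR + √((fR)² + 4 fR V_g)]/2 = [−53.0 + √(53.0² + 4×53.0×11)]/2 = 9.35 m/s
Subgeostrophic (V < V_g = 11 m/s), as expected around a low.
Converting: 9.35 m/s × 3.6 = 34 km/h

34 km/h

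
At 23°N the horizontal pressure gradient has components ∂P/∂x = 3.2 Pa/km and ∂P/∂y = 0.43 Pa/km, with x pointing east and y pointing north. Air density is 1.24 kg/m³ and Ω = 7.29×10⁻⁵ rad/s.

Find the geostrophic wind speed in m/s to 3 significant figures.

45.7 m/s

Coriolis parameter at 23°N:
f = 2Ω sin φ = 2 × 7.29×10⁻⁵ × sin 23° = 5.70×10⁻⁵ s⁻¹
Component geostrophic relations (x east, y north):
u_g = −(1/(fρ)) ∂P/∂y,  v_g = (1/(fρ)) ∂P/∂x
u_g = −(0.43×10⁻³)/(5.70×10⁻⁵ × 1.24) = −6.09 m/s;  v_g = (3.2×10⁻³)/(5.70×10⁻⁵ × 1.24) = 45.3 m/s
|V_g| = √(u_g² + v_g²) = 45.7 m/s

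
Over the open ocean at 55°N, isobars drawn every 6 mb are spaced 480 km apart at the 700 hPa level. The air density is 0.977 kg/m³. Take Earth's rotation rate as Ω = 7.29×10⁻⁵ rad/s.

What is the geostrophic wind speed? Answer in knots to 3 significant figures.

Coriolis parameter at 55°N:
f = 2Ω sin φ = 2 × 7.29×10⁻⁵ × sin 55° = 1.19×10⁻⁴ s⁻¹
Pressure gradient: |∂P/∂n| = 600 Pa / 480000 m = 1.25×10⁻³ Pa/m
Geostrophic balance (pressure-gradient force = Coriolis force):
V_g = (1/(fρ)) |∂P/∂n| = 1.25×10⁻³ / (1.19×10⁻⁴ × 0.977) = 10.7 m/s
Converting: 10.7 m/s × 1.944 = 20.8 knots

20.8 knots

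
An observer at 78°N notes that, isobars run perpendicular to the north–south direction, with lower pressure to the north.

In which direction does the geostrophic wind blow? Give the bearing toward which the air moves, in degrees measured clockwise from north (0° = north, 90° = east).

The pressure-gradient force points toward the north (bearing 000°).
Geostrophic balance: in the Northern Hemisphere the Coriolis force deflects motion to the right, so the geostrophic wind blows 90° to the right of the pressure-gradient force (low pressure on the left).
Rotating 000° by 90° clockwise gives 090° — the wind blows toward the east.

090°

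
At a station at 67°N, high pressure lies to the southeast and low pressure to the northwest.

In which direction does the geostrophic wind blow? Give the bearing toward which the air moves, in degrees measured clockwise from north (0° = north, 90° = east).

The pressure-gradient force points toward the northwest (bearing 315°).
Geostrophic balance: in the Northern Hemisphere the Coriolis force deflects motion to the right, so the geostrophic wind blows 90° to the right of the pressure-gradient force (low pressure on the left).
Rotating 315° by 90° clockwise gives 045° — the wind blows toward the northeast.

045°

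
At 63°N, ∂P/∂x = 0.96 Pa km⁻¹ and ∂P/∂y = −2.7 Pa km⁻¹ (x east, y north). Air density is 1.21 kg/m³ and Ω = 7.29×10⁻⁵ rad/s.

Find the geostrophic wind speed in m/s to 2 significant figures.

Coriolis parameter at 63°N:
f = 2Ω sin φ = 2 × 7.29×10⁻⁵ × sin 63° = 1.30×10⁻⁴ s⁻¹
Component geostrophic relations (x east, y north):
u_g = −(1/(fρ)) ∂P/∂y,  v_g = (1/(fρ)) ∂P/∂x
u_g = −(−2.7×10⁻³)/(1.30×10⁻⁴ × 1.21) = 17.2 m/s;  v_g = (0.96×10⁻³)/(1.30×10⁻⁴ × 1.21) = 6.11 m/s
|V_g| = √(u_g² + v_g²) = 18.2 m/s

18 m/s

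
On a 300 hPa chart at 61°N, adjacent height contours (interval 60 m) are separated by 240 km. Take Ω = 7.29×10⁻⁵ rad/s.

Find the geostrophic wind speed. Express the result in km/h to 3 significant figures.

Coriolis parameter at 61°N:
f = 2Ω sin φ = 2 × 7.29×10⁻⁵ × sin 61° = 1.28×10⁻⁴ s⁻¹
Height gradient: |∂Z/∂n| = 60 m / 240000 m = 2.50×10⁻⁴
On a pressure surface, geostrophic balance gives V_g = (g/f)|∂Z/∂n|:
V_g = 9.81 × 2.50×10⁻⁴ / 1.28×10⁻⁴ = 19.2 m/s
Converting: 19.2 m/s × 3.6 = 69.2 km/h

69.2 km/h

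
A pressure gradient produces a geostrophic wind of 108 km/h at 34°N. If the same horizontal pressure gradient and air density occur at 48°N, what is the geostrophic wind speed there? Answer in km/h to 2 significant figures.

With the same pressure gradient and density, V_g ∝ 1/f ∝ 1/sin φ.
V₂ = V₁ · sin φ₁ / sin φ₂ = 108 × sin 34° / sin 48°
V₂ = 108 × 0.5592/0.7431 = 81 km/h

81 km/h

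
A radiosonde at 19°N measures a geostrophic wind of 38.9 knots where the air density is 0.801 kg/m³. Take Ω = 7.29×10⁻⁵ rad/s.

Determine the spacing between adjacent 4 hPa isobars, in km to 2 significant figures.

530 km

Coriolis parameter at 19°N:
f = 2Ω sin φ = 2 × 7.29×10⁻⁵ × sin 19° = 4.75×10⁻⁵ s⁻¹
Wind speed in SI: 38.9 knots = 20.0 m/s
Geostrophic balance rearranged: |∂P/∂n| = f ρ V_g
|∂P/∂n| = 4.75×10⁻⁵ × 0.801 × 20.0 = 7.61×10⁻⁴ Pa/m
Isobar spacing: Δn = ΔP/|∂P/∂n| = 400 Pa / 7.61×10⁻⁴ Pa/m = 525703 m ≈ 530 km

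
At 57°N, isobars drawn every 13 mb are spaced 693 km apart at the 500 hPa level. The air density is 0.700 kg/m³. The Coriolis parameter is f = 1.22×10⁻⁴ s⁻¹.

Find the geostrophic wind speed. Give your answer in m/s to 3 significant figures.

Pressure gradient: |∂P/∂n| = 1300 Pa / 693000 m = 1.88×10⁻³ Pa/m
Geostrophic balance (pressure-gradient force = Coriolis force):
V_g = (1/(fρ)) |∂P/∂n| = 1.88×10⁻³ / (1.22×10⁻⁴ × 0.700) = 22.0 m/s

22.0 m/s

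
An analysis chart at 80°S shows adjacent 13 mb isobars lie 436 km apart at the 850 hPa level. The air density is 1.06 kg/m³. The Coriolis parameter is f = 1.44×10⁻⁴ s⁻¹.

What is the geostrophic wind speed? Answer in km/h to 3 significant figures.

70.3 km/h

Pressure gradient: |∂P/∂n| = 1300 Pa / 436000 m = 2.98×10⁻³ Pa/m
Geostrophic balance (pressure-gradient force = Coriolis force):
V_g = (1/(fρ)) |∂P/∂n| = 2.98×10⁻³ / (1.44×10⁻⁴ × 1.06) = 19.5 m/s
Converting: 19.5 m/s × 3.6 = 70.3 km/h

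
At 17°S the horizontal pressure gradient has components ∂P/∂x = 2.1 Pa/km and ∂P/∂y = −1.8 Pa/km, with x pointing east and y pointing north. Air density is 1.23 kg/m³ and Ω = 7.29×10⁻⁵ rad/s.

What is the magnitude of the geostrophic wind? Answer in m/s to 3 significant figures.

52.8 m/s

Coriolis parameter at 17°S:
f = 2Ω sin φ = 2 × 7.29×10⁻⁵ × sin 17° = 4.26×10⁻⁵ s⁻¹
In the Southern Hemisphere f is negative: f = −4.26×10⁻⁵ s⁻¹.
Component geostrophic relations (x east, y north):
u_g = −(1/(fρ)) ∂P/∂y,  v_g = (1/(fρ)) ∂P/∂x
u_g = −(−1.8×10⁻³)/(−4.26×10⁻⁵ × 1.23) = −34.3 m/s;  v_g = (2.1×10⁻³)/(−4.26×10⁻⁵ × 1.23) = −40.1 m/s
|V_g| = √(u_g² + v_g²) = 52.8 m/s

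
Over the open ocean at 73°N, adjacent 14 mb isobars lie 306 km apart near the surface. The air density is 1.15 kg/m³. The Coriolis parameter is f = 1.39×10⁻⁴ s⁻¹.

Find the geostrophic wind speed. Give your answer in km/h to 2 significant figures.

100 km/h

Pressure gradient: |∂P/∂n| = 1400 Pa / 306000 m = 4.58×10⁻³ Pa/m
Geostrophic balance (pressure-gradient force = Coriolis force):
V_g = (1/(fρ)) |∂P/∂n| = 4.58×10⁻³ / (1.39×10⁻⁴ × 1.15) = 28.6 m/s
Converting: 28.6 m/s × 3.6 = 100 km/h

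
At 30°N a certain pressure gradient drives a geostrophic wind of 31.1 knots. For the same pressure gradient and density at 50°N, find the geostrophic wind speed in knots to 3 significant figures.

With the same pressure gradient and density, V_g ∝ 1/f ∝ 1/sin φ.
V₂ = V₁ · sin φ₁ / sin φ₂ = 31.1 × sin 30° / sin 50°
V₂ = 31.1 × 0.5000/0.7660 = 20.3 knots

20.3 knots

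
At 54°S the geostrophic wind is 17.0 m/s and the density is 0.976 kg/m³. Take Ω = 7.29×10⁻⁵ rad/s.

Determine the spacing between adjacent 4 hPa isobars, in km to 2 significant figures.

200 km

Coriolis parameter at 54°S:
f = 2Ω sin φ = 2 × 7.29×10⁻⁵ × sin 54° = 1.18×10⁻⁴ s⁻¹
Geostrophic balance rearranged: |∂P/∂n| = f ρ V_g
|∂P/∂n| = 1.18×10⁻⁴ × 0.976 × 17.0 = 1.96×10⁻³ Pa/m
Isobar spacing: Δn = ΔP/|∂P/∂n| = 400 Pa / 1.96×10⁻³ Pa/m = 204384 m ≈ 200 km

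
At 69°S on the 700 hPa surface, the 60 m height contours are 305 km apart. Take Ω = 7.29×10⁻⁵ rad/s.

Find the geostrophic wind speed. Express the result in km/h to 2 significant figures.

51 km/h

Coriolis parameter at 69°S:
f = 2Ω sin φ = 2 × 7.29×10⁻⁵ × sin 69° = 1.36×10⁻⁴ s⁻¹
Height gradient: |∂Z/∂n| = 60 m / 305000 m = 1.97×10⁻⁴
On a pressure surface, geostrophic balance gives V_g = (g/f)|∂Z/∂n|:
V_g = 9.81 × 1.97×10⁻⁴ / 1.36×10⁻⁴ = 14.2 m/s
Converting: 14.2 m/s × 3.6 = 51 km/h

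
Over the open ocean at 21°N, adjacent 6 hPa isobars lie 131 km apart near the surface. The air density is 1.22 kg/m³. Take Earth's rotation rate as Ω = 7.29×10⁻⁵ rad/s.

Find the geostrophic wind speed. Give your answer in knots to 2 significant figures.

Coriolis parameter at 21°N:
f = 2Ω sin φ = 2 × 7.29×10⁻⁵ × sin 21° = 5.23×10⁻⁵ s⁻¹
Pressure gradient: |∂P/∂n| = 600 Pa / 131000 m = 4.58×10⁻³ Pa/m
Geostrophic balance (pressure-gradient force = Coriolis force):
V_g = (1/(fρ)) |∂P/∂n| = 4.58×10⁻³ / (5.23×10⁻⁵ × 1.22) = 71.9 m/s
Converting: 71.9 m/s × 1.944 = 140 knots

140 knots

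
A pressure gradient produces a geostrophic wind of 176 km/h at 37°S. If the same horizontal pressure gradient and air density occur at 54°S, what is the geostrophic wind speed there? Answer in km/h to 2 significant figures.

With the same pressure gradient and density, V_g ∝ 1/f ∝ 1/sin φ.
V₂ = V₁ · sin φ₁ / sin φ₂ = 176 × sin 37° / sin 54°
V₂ = 176 × 0.6018/0.8090 = 130 km/h

130 km/h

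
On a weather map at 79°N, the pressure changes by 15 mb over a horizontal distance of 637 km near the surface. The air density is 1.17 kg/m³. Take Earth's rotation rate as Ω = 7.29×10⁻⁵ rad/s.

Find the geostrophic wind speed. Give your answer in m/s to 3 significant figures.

Coriolis parameter at 79°N:
f = 2Ω sin φ = 2 × 7.29×10⁻⁵ × sin 79° = 1.43×10⁻⁴ s⁻¹
Pressure gradient: |∂P/∂n| = 1500 Pa / 637000 m = 2.35×10⁻³ Pa/m
Geostrophic balance (pressure-gradient force = Coriolis force):
V_g = (1/(fρ)) |∂P/∂n| = 2.35×10⁻³ / (1.43×10⁻⁴ × 1.17) = 14.1 m/s

14.1 m/s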